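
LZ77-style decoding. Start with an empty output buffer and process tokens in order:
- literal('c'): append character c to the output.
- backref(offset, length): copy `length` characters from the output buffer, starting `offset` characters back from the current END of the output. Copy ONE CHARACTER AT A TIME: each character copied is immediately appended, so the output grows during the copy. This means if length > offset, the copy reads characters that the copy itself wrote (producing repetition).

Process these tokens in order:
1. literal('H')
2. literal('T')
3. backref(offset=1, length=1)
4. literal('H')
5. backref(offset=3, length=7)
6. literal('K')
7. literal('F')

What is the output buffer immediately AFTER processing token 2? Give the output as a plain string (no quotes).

Answer: HT

Derivation:
Token 1: literal('H'). Output: "H"
Token 2: literal('T'). Output: "HT"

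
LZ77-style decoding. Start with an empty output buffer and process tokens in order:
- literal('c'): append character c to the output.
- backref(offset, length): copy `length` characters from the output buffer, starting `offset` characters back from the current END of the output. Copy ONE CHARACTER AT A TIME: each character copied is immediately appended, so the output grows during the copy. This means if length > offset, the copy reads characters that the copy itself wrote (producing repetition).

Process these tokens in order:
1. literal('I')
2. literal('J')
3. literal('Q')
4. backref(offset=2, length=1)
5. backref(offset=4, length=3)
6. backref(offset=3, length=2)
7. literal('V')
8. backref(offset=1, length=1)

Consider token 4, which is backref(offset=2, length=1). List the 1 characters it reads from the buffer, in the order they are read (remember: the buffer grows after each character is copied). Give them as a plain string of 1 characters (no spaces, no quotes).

Token 1: literal('I'). Output: "I"
Token 2: literal('J'). Output: "IJ"
Token 3: literal('Q'). Output: "IJQ"
Token 4: backref(off=2, len=1). Buffer before: "IJQ" (len 3)
  byte 1: read out[1]='J', append. Buffer now: "IJQJ"

Answer: J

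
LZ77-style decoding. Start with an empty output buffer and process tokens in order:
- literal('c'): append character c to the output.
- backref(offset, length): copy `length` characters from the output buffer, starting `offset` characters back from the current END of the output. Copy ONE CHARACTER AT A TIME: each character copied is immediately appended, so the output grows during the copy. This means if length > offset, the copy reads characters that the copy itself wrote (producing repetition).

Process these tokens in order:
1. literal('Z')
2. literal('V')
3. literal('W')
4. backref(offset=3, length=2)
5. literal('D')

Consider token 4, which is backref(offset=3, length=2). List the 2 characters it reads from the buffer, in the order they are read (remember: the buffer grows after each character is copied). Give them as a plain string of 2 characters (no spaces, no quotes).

Token 1: literal('Z'). Output: "Z"
Token 2: literal('V'). Output: "ZV"
Token 3: literal('W'). Output: "ZVW"
Token 4: backref(off=3, len=2). Buffer before: "ZVW" (len 3)
  byte 1: read out[0]='Z', append. Buffer now: "ZVWZ"
  byte 2: read out[1]='V', append. Buffer now: "ZVWZV"

Answer: ZV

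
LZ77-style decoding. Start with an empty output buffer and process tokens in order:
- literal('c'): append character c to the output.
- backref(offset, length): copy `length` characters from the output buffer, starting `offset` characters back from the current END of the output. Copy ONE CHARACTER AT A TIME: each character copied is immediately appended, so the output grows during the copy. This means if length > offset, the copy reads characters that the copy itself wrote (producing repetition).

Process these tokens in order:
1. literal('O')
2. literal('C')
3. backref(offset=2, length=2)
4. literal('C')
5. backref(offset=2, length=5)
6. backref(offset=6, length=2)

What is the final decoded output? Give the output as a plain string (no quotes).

Answer: OCOCCCCCCCCC

Derivation:
Token 1: literal('O'). Output: "O"
Token 2: literal('C'). Output: "OC"
Token 3: backref(off=2, len=2). Copied 'OC' from pos 0. Output: "OCOC"
Token 4: literal('C'). Output: "OCOCC"
Token 5: backref(off=2, len=5) (overlapping!). Copied 'CCCCC' from pos 3. Output: "OCOCCCCCCC"
Token 6: backref(off=6, len=2). Copied 'CC' from pos 4. Output: "OCOCCCCCCCCC"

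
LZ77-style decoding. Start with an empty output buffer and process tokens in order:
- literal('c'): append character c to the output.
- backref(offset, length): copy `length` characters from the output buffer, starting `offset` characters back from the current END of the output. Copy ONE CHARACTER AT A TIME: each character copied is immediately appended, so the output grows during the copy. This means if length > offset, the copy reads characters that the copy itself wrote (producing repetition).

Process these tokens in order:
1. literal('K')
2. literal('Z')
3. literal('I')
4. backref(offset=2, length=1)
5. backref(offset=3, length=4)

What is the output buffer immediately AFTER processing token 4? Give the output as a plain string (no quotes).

Answer: KZIZ

Derivation:
Token 1: literal('K'). Output: "K"
Token 2: literal('Z'). Output: "KZ"
Token 3: literal('I'). Output: "KZI"
Token 4: backref(off=2, len=1). Copied 'Z' from pos 1. Output: "KZIZ"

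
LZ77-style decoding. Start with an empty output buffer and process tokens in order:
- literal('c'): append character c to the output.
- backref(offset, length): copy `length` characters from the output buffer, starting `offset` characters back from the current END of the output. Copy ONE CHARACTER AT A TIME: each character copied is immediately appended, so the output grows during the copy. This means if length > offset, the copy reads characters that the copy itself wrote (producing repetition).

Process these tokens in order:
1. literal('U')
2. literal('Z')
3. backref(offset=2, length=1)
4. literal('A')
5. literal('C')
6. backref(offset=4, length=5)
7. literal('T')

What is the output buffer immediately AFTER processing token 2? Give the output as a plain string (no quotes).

Answer: UZ

Derivation:
Token 1: literal('U'). Output: "U"
Token 2: literal('Z'). Output: "UZ"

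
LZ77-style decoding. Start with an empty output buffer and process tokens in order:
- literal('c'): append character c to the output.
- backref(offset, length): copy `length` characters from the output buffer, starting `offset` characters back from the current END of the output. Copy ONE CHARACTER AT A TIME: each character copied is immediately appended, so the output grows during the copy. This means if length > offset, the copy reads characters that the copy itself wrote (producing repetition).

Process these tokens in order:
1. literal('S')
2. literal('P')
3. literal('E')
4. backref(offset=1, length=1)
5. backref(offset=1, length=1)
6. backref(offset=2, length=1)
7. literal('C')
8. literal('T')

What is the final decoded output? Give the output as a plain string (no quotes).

Answer: SPEEEECT

Derivation:
Token 1: literal('S'). Output: "S"
Token 2: literal('P'). Output: "SP"
Token 3: literal('E'). Output: "SPE"
Token 4: backref(off=1, len=1). Copied 'E' from pos 2. Output: "SPEE"
Token 5: backref(off=1, len=1). Copied 'E' from pos 3. Output: "SPEEE"
Token 6: backref(off=2, len=1). Copied 'E' from pos 3. Output: "SPEEEE"
Token 7: literal('C'). Output: "SPEEEEC"
Token 8: literal('T'). Output: "SPEEEECT"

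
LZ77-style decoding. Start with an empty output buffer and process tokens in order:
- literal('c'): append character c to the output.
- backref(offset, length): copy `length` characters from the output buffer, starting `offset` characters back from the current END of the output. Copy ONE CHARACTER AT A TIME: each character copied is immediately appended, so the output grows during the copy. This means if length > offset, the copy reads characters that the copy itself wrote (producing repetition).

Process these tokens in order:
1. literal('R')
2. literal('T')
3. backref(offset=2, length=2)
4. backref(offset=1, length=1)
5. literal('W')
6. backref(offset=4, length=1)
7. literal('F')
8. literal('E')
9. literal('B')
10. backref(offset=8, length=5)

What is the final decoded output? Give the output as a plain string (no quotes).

Answer: RTRTTWRFEBRTTWR

Derivation:
Token 1: literal('R'). Output: "R"
Token 2: literal('T'). Output: "RT"
Token 3: backref(off=2, len=2). Copied 'RT' from pos 0. Output: "RTRT"
Token 4: backref(off=1, len=1). Copied 'T' from pos 3. Output: "RTRTT"
Token 5: literal('W'). Output: "RTRTTW"
Token 6: backref(off=4, len=1). Copied 'R' from pos 2. Output: "RTRTTWR"
Token 7: literal('F'). Output: "RTRTTWRF"
Token 8: literal('E'). Output: "RTRTTWRFE"
Token 9: literal('B'). Output: "RTRTTWRFEB"
Token 10: backref(off=8, len=5). Copied 'RTTWR' from pos 2. Output: "RTRTTWRFEBRTTWR"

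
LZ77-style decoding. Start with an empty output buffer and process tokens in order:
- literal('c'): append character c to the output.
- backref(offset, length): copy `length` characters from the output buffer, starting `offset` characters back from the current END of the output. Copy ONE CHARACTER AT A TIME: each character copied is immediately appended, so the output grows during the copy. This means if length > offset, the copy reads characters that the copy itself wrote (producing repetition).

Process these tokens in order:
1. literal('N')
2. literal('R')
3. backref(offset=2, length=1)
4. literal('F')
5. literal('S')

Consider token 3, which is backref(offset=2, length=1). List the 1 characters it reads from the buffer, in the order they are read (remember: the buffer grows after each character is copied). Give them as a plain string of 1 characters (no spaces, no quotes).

Token 1: literal('N'). Output: "N"
Token 2: literal('R'). Output: "NR"
Token 3: backref(off=2, len=1). Buffer before: "NR" (len 2)
  byte 1: read out[0]='N', append. Buffer now: "NRN"

Answer: N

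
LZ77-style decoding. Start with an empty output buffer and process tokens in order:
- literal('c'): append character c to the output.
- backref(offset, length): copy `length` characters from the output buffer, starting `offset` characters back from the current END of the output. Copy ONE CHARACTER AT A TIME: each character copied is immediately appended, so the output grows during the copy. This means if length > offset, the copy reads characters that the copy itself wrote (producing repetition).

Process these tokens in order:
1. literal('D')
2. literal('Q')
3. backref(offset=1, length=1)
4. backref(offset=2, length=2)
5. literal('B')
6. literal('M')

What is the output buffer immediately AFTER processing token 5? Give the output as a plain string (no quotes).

Token 1: literal('D'). Output: "D"
Token 2: literal('Q'). Output: "DQ"
Token 3: backref(off=1, len=1). Copied 'Q' from pos 1. Output: "DQQ"
Token 4: backref(off=2, len=2). Copied 'QQ' from pos 1. Output: "DQQQQ"
Token 5: literal('B'). Output: "DQQQQB"

Answer: DQQQQB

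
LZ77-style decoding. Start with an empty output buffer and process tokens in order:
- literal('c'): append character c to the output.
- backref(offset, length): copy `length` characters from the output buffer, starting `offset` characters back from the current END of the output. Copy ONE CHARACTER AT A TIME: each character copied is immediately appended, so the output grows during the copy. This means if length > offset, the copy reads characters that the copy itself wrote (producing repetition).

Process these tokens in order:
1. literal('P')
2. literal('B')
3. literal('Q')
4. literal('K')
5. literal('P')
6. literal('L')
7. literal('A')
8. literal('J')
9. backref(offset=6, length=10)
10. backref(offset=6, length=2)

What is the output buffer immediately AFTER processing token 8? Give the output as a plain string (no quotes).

Answer: PBQKPLAJ

Derivation:
Token 1: literal('P'). Output: "P"
Token 2: literal('B'). Output: "PB"
Token 3: literal('Q'). Output: "PBQ"
Token 4: literal('K'). Output: "PBQK"
Token 5: literal('P'). Output: "PBQKP"
Token 6: literal('L'). Output: "PBQKPL"
Token 7: literal('A'). Output: "PBQKPLA"
Token 8: literal('J'). Output: "PBQKPLAJ"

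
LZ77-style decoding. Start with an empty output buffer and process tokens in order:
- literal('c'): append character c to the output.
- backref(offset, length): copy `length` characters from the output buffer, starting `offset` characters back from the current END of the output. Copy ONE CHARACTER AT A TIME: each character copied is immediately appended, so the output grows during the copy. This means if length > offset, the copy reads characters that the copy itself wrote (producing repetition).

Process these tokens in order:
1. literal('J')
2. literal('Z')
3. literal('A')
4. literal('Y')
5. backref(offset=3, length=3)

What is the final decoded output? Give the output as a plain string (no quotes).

Token 1: literal('J'). Output: "J"
Token 2: literal('Z'). Output: "JZ"
Token 3: literal('A'). Output: "JZA"
Token 4: literal('Y'). Output: "JZAY"
Token 5: backref(off=3, len=3). Copied 'ZAY' from pos 1. Output: "JZAYZAY"

Answer: JZAYZAY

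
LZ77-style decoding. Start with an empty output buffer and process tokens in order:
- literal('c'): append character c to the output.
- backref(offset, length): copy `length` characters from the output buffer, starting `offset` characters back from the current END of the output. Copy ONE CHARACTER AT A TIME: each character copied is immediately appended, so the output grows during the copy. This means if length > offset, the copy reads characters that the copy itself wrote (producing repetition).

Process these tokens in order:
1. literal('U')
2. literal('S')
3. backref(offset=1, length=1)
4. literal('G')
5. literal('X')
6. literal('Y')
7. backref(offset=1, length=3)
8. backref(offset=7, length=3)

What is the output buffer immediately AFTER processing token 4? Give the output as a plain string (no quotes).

Answer: USSG

Derivation:
Token 1: literal('U'). Output: "U"
Token 2: literal('S'). Output: "US"
Token 3: backref(off=1, len=1). Copied 'S' from pos 1. Output: "USS"
Token 4: literal('G'). Output: "USSG"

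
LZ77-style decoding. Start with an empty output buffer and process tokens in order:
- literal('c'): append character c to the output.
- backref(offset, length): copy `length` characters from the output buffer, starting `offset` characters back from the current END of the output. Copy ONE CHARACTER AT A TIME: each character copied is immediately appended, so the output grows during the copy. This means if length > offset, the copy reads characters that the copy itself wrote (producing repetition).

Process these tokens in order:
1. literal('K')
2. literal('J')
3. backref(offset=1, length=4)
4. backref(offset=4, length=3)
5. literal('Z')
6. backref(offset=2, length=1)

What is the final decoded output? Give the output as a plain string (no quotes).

Answer: KJJJJJJJJZJ

Derivation:
Token 1: literal('K'). Output: "K"
Token 2: literal('J'). Output: "KJ"
Token 3: backref(off=1, len=4) (overlapping!). Copied 'JJJJ' from pos 1. Output: "KJJJJJ"
Token 4: backref(off=4, len=3). Copied 'JJJ' from pos 2. Output: "KJJJJJJJJ"
Token 5: literal('Z'). Output: "KJJJJJJJJZ"
Token 6: backref(off=2, len=1). Copied 'J' from pos 8. Output: "KJJJJJJJJZJ"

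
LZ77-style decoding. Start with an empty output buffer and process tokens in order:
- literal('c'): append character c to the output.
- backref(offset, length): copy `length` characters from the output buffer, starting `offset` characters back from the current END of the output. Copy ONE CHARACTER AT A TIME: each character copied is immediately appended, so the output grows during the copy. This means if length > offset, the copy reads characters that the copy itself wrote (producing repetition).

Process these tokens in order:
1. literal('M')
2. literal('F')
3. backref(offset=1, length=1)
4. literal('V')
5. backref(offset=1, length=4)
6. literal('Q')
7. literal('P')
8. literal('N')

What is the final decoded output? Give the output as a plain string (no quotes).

Answer: MFFVVVVVQPN

Derivation:
Token 1: literal('M'). Output: "M"
Token 2: literal('F'). Output: "MF"
Token 3: backref(off=1, len=1). Copied 'F' from pos 1. Output: "MFF"
Token 4: literal('V'). Output: "MFFV"
Token 5: backref(off=1, len=4) (overlapping!). Copied 'VVVV' from pos 3. Output: "MFFVVVVV"
Token 6: literal('Q'). Output: "MFFVVVVVQ"
Token 7: literal('P'). Output: "MFFVVVVVQP"
Token 8: literal('N'). Output: "MFFVVVVVQPN"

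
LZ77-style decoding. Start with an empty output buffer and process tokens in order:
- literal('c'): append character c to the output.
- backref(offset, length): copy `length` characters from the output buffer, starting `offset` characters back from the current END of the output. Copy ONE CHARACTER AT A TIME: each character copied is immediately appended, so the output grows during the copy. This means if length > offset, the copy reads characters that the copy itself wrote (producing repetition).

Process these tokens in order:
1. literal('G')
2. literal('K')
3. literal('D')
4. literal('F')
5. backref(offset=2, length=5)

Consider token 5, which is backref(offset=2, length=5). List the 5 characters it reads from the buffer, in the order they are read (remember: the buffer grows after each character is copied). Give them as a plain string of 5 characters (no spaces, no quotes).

Answer: DFDFD

Derivation:
Token 1: literal('G'). Output: "G"
Token 2: literal('K'). Output: "GK"
Token 3: literal('D'). Output: "GKD"
Token 4: literal('F'). Output: "GKDF"
Token 5: backref(off=2, len=5). Buffer before: "GKDF" (len 4)
  byte 1: read out[2]='D', append. Buffer now: "GKDFD"
  byte 2: read out[3]='F', append. Buffer now: "GKDFDF"
  byte 3: read out[4]='D', append. Buffer now: "GKDFDFD"
  byte 4: read out[5]='F', append. Buffer now: "GKDFDFDF"
  byte 5: read out[6]='D', append. Buffer now: "GKDFDFDFD"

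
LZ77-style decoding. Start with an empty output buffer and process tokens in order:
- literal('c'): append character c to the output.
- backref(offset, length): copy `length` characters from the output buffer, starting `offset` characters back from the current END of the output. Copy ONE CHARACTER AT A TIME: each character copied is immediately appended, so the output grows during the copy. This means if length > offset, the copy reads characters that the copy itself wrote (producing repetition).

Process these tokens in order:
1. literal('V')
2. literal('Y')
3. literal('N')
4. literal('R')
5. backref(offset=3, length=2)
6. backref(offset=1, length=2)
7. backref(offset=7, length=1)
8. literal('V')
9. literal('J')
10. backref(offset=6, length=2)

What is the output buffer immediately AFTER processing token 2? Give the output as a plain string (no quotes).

Answer: VY

Derivation:
Token 1: literal('V'). Output: "V"
Token 2: literal('Y'). Output: "VY"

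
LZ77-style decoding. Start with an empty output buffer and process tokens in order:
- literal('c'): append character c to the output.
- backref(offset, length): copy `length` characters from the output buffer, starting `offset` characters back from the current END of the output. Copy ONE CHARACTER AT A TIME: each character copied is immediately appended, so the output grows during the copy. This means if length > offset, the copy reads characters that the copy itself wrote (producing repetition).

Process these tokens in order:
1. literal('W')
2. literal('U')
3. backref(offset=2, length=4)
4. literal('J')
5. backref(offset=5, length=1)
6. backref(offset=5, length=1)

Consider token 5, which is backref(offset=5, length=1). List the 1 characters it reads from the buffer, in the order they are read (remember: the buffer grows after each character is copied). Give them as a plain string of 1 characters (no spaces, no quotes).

Answer: W

Derivation:
Token 1: literal('W'). Output: "W"
Token 2: literal('U'). Output: "WU"
Token 3: backref(off=2, len=4) (overlapping!). Copied 'WUWU' from pos 0. Output: "WUWUWU"
Token 4: literal('J'). Output: "WUWUWUJ"
Token 5: backref(off=5, len=1). Buffer before: "WUWUWUJ" (len 7)
  byte 1: read out[2]='W', append. Buffer now: "WUWUWUJW"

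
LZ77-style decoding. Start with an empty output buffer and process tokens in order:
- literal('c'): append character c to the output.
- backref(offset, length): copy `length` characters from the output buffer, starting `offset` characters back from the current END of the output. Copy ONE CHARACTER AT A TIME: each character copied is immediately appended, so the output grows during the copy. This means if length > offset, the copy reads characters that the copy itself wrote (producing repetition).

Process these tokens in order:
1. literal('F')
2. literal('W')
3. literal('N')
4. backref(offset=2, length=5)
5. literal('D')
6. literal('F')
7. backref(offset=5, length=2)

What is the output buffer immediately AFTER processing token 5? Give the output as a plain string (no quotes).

Answer: FWNWNWNWD

Derivation:
Token 1: literal('F'). Output: "F"
Token 2: literal('W'). Output: "FW"
Token 3: literal('N'). Output: "FWN"
Token 4: backref(off=2, len=5) (overlapping!). Copied 'WNWNW' from pos 1. Output: "FWNWNWNW"
Token 5: literal('D'). Output: "FWNWNWNWD"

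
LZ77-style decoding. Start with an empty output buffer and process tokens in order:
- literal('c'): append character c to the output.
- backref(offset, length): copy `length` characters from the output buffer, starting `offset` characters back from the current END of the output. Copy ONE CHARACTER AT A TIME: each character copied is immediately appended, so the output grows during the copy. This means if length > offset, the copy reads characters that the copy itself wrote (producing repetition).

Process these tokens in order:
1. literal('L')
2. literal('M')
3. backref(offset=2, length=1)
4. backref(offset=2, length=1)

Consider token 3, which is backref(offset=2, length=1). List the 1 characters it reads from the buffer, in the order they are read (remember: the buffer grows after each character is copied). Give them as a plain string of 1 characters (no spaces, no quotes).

Answer: L

Derivation:
Token 1: literal('L'). Output: "L"
Token 2: literal('M'). Output: "LM"
Token 3: backref(off=2, len=1). Buffer before: "LM" (len 2)
  byte 1: read out[0]='L', append. Buffer now: "LML"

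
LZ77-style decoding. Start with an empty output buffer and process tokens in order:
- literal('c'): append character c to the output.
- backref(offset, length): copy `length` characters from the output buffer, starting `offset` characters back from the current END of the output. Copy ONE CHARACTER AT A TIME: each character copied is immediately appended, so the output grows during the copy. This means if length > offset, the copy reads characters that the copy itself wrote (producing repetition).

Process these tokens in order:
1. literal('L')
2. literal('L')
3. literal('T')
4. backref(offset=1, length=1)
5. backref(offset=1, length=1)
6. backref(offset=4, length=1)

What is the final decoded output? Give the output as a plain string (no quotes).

Token 1: literal('L'). Output: "L"
Token 2: literal('L'). Output: "LL"
Token 3: literal('T'). Output: "LLT"
Token 4: backref(off=1, len=1). Copied 'T' from pos 2. Output: "LLTT"
Token 5: backref(off=1, len=1). Copied 'T' from pos 3. Output: "LLTTT"
Token 6: backref(off=4, len=1). Copied 'L' from pos 1. Output: "LLTTTL"

Answer: LLTTTL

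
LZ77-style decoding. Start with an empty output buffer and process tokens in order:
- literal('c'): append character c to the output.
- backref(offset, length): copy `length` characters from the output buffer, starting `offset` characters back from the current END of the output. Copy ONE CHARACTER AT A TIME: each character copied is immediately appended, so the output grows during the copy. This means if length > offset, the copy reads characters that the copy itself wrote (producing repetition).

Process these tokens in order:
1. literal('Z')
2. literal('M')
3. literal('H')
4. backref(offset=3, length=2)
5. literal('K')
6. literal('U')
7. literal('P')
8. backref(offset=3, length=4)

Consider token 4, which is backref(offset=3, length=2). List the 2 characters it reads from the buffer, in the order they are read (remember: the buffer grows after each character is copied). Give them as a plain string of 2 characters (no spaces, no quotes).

Answer: ZM

Derivation:
Token 1: literal('Z'). Output: "Z"
Token 2: literal('M'). Output: "ZM"
Token 3: literal('H'). Output: "ZMH"
Token 4: backref(off=3, len=2). Buffer before: "ZMH" (len 3)
  byte 1: read out[0]='Z', append. Buffer now: "ZMHZ"
  byte 2: read out[1]='M', append. Buffer now: "ZMHZM"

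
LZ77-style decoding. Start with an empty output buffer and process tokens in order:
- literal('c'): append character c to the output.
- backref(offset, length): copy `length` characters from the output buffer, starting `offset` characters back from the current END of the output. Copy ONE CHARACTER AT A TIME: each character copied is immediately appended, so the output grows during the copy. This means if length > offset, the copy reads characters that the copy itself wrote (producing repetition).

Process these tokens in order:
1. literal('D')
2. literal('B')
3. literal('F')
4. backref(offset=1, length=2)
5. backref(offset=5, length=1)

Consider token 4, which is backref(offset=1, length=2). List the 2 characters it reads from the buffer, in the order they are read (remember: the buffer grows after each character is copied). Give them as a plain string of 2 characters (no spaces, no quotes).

Answer: FF

Derivation:
Token 1: literal('D'). Output: "D"
Token 2: literal('B'). Output: "DB"
Token 3: literal('F'). Output: "DBF"
Token 4: backref(off=1, len=2). Buffer before: "DBF" (len 3)
  byte 1: read out[2]='F', append. Buffer now: "DBFF"
  byte 2: read out[3]='F', append. Buffer now: "DBFFF"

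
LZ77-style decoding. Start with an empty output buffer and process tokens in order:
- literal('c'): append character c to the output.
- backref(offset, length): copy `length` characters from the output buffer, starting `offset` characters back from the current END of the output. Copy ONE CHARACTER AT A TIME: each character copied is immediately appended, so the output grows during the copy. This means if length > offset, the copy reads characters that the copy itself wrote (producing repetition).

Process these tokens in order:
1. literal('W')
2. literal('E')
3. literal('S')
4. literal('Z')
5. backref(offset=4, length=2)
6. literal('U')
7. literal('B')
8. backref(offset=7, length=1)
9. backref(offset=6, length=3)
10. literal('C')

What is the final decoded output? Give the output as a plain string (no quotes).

Token 1: literal('W'). Output: "W"
Token 2: literal('E'). Output: "WE"
Token 3: literal('S'). Output: "WES"
Token 4: literal('Z'). Output: "WESZ"
Token 5: backref(off=4, len=2). Copied 'WE' from pos 0. Output: "WESZWE"
Token 6: literal('U'). Output: "WESZWEU"
Token 7: literal('B'). Output: "WESZWEUB"
Token 8: backref(off=7, len=1). Copied 'E' from pos 1. Output: "WESZWEUBE"
Token 9: backref(off=6, len=3). Copied 'ZWE' from pos 3. Output: "WESZWEUBEZWE"
Token 10: literal('C'). Output: "WESZWEUBEZWEC"

Answer: WESZWEUBEZWEC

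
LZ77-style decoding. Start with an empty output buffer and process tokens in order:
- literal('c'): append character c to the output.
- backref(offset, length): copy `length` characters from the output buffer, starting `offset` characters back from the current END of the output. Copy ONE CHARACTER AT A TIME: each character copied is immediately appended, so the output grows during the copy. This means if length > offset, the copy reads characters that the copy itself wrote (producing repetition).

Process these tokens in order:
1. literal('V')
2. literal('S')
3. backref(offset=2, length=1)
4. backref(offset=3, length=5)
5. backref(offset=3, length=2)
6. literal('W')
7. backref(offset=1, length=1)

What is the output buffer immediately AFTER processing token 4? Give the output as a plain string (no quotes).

Token 1: literal('V'). Output: "V"
Token 2: literal('S'). Output: "VS"
Token 3: backref(off=2, len=1). Copied 'V' from pos 0. Output: "VSV"
Token 4: backref(off=3, len=5) (overlapping!). Copied 'VSVVS' from pos 0. Output: "VSVVSVVS"

Answer: VSVVSVVS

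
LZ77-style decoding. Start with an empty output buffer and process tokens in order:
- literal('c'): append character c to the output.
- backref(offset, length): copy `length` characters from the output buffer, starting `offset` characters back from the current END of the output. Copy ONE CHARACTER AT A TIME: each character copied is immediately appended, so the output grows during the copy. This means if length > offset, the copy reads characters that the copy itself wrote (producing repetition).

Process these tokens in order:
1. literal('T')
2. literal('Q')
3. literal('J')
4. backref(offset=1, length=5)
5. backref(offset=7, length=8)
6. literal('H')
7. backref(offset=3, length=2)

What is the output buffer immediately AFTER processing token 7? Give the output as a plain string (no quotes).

Token 1: literal('T'). Output: "T"
Token 2: literal('Q'). Output: "TQ"
Token 3: literal('J'). Output: "TQJ"
Token 4: backref(off=1, len=5) (overlapping!). Copied 'JJJJJ' from pos 2. Output: "TQJJJJJJ"
Token 5: backref(off=7, len=8) (overlapping!). Copied 'QJJJJJJQ' from pos 1. Output: "TQJJJJJJQJJJJJJQ"
Token 6: literal('H'). Output: "TQJJJJJJQJJJJJJQH"
Token 7: backref(off=3, len=2). Copied 'JQ' from pos 14. Output: "TQJJJJJJQJJJJJJQHJQ"

Answer: TQJJJJJJQJJJJJJQHJQ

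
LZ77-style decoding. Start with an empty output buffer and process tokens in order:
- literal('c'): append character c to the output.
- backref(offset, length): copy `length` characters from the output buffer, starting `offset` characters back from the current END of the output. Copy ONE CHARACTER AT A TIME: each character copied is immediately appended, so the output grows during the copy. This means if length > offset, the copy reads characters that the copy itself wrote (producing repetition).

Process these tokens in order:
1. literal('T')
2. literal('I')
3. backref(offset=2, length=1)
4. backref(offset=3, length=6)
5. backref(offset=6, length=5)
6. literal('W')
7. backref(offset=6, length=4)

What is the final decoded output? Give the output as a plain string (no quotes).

Answer: TITTITTITTITTIWTITT

Derivation:
Token 1: literal('T'). Output: "T"
Token 2: literal('I'). Output: "TI"
Token 3: backref(off=2, len=1). Copied 'T' from pos 0. Output: "TIT"
Token 4: backref(off=3, len=6) (overlapping!). Copied 'TITTIT' from pos 0. Output: "TITTITTIT"
Token 5: backref(off=6, len=5). Copied 'TITTI' from pos 3. Output: "TITTITTITTITTI"
Token 6: literal('W'). Output: "TITTITTITTITTIW"
Token 7: backref(off=6, len=4). Copied 'TITT' from pos 9. Output: "TITTITTITTITTIWTITT"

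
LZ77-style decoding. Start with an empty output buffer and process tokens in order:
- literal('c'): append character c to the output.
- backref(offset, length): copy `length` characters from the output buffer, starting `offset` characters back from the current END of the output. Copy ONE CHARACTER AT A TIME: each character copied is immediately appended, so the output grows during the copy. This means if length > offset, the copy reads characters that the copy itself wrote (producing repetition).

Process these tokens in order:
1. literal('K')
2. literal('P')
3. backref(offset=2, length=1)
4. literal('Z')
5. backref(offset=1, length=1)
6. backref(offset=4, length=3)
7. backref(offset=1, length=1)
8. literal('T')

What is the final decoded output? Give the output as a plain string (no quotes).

Answer: KPKZZPKZZT

Derivation:
Token 1: literal('K'). Output: "K"
Token 2: literal('P'). Output: "KP"
Token 3: backref(off=2, len=1). Copied 'K' from pos 0. Output: "KPK"
Token 4: literal('Z'). Output: "KPKZ"
Token 5: backref(off=1, len=1). Copied 'Z' from pos 3. Output: "KPKZZ"
Token 6: backref(off=4, len=3). Copied 'PKZ' from pos 1. Output: "KPKZZPKZ"
Token 7: backref(off=1, len=1). Copied 'Z' from pos 7. Output: "KPKZZPKZZ"
Token 8: literal('T'). Output: "KPKZZPKZZT"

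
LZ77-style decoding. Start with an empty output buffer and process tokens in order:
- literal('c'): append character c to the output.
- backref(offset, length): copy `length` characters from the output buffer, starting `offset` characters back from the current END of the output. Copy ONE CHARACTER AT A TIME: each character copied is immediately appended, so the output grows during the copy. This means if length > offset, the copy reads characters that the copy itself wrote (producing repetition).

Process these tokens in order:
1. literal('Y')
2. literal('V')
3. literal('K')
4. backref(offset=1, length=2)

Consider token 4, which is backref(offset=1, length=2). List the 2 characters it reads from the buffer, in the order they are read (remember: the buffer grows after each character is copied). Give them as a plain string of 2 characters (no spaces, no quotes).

Answer: KK

Derivation:
Token 1: literal('Y'). Output: "Y"
Token 2: literal('V'). Output: "YV"
Token 3: literal('K'). Output: "YVK"
Token 4: backref(off=1, len=2). Buffer before: "YVK" (len 3)
  byte 1: read out[2]='K', append. Buffer now: "YVKK"
  byte 2: read out[3]='K', append. Buffer now: "YVKKK"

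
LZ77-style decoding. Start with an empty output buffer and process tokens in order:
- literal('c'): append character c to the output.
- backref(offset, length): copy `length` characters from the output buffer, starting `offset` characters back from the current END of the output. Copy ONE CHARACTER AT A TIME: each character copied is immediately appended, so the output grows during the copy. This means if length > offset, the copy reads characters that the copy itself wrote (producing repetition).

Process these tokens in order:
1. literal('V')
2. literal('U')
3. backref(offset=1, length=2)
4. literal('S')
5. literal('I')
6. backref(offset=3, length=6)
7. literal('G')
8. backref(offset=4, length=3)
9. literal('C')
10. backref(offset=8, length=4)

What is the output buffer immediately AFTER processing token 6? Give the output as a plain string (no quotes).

Token 1: literal('V'). Output: "V"
Token 2: literal('U'). Output: "VU"
Token 3: backref(off=1, len=2) (overlapping!). Copied 'UU' from pos 1. Output: "VUUU"
Token 4: literal('S'). Output: "VUUUS"
Token 5: literal('I'). Output: "VUUUSI"
Token 6: backref(off=3, len=6) (overlapping!). Copied 'USIUSI' from pos 3. Output: "VUUUSIUSIUSI"

Answer: VUUUSIUSIUSI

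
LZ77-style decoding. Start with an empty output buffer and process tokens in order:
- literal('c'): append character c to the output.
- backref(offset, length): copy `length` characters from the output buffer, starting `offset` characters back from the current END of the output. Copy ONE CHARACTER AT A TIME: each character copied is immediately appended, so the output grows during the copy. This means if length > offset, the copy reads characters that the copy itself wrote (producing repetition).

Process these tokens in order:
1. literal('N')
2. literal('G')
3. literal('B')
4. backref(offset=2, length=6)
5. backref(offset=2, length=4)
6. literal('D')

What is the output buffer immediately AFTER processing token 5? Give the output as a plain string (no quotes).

Answer: NGBGBGBGBGBGB

Derivation:
Token 1: literal('N'). Output: "N"
Token 2: literal('G'). Output: "NG"
Token 3: literal('B'). Output: "NGB"
Token 4: backref(off=2, len=6) (overlapping!). Copied 'GBGBGB' from pos 1. Output: "NGBGBGBGB"
Token 5: backref(off=2, len=4) (overlapping!). Copied 'GBGB' from pos 7. Output: "NGBGBGBGBGBGB"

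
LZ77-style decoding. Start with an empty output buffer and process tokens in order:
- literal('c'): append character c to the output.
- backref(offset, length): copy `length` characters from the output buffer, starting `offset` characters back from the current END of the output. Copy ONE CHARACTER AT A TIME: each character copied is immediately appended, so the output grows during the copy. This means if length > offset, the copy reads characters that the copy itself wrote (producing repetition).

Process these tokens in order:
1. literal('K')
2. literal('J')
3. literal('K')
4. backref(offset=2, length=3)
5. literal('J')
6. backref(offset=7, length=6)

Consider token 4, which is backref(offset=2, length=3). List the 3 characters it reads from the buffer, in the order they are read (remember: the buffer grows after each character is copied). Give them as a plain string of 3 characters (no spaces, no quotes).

Answer: JKJ

Derivation:
Token 1: literal('K'). Output: "K"
Token 2: literal('J'). Output: "KJ"
Token 3: literal('K'). Output: "KJK"
Token 4: backref(off=2, len=3). Buffer before: "KJK" (len 3)
  byte 1: read out[1]='J', append. Buffer now: "KJKJ"
  byte 2: read out[2]='K', append. Buffer now: "KJKJK"
  byte 3: read out[3]='J', append. Buffer now: "KJKJKJ"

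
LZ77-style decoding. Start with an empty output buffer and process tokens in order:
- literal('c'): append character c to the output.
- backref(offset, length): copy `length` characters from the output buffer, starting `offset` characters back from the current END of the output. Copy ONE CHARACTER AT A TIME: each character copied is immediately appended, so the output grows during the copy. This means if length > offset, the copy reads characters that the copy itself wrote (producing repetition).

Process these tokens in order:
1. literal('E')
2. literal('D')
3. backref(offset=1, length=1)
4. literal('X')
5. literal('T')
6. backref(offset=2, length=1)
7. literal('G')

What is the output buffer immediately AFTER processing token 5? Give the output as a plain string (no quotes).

Token 1: literal('E'). Output: "E"
Token 2: literal('D'). Output: "ED"
Token 3: backref(off=1, len=1). Copied 'D' from pos 1. Output: "EDD"
Token 4: literal('X'). Output: "EDDX"
Token 5: literal('T'). Output: "EDDXT"

Answer: EDDXT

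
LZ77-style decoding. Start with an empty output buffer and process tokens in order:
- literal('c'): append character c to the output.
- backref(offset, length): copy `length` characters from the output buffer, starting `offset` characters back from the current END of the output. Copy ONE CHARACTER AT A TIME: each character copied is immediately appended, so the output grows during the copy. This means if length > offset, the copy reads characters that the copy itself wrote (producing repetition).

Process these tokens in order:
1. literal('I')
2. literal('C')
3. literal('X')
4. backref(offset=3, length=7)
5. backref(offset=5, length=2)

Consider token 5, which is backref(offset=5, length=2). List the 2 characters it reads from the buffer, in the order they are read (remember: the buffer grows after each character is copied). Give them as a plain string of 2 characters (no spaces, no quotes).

Token 1: literal('I'). Output: "I"
Token 2: literal('C'). Output: "IC"
Token 3: literal('X'). Output: "ICX"
Token 4: backref(off=3, len=7) (overlapping!). Copied 'ICXICXI' from pos 0. Output: "ICXICXICXI"
Token 5: backref(off=5, len=2). Buffer before: "ICXICXICXI" (len 10)
  byte 1: read out[5]='X', append. Buffer now: "ICXICXICXIX"
  byte 2: read out[6]='I', append. Buffer now: "ICXICXICXIXI"

Answer: XI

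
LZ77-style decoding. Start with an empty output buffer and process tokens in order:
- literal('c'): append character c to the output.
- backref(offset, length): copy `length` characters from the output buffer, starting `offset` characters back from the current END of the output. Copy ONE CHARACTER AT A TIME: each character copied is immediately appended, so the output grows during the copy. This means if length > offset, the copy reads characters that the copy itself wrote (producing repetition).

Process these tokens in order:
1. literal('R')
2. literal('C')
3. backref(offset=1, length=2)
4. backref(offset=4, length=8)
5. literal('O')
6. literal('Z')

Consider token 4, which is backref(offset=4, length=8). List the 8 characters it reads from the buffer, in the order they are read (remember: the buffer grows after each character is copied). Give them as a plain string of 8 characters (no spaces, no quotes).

Token 1: literal('R'). Output: "R"
Token 2: literal('C'). Output: "RC"
Token 3: backref(off=1, len=2) (overlapping!). Copied 'CC' from pos 1. Output: "RCCC"
Token 4: backref(off=4, len=8). Buffer before: "RCCC" (len 4)
  byte 1: read out[0]='R', append. Buffer now: "RCCCR"
  byte 2: read out[1]='C', append. Buffer now: "RCCCRC"
  byte 3: read out[2]='C', append. Buffer now: "RCCCRCC"
  byte 4: read out[3]='C', append. Buffer now: "RCCCRCCC"
  byte 5: read out[4]='R', append. Buffer now: "RCCCRCCCR"
  byte 6: read out[5]='C', append. Buffer now: "RCCCRCCCRC"
  byte 7: read out[6]='C', append. Buffer now: "RCCCRCCCRCC"
  byte 8: read out[7]='C', append. Buffer now: "RCCCRCCCRCCC"

Answer: RCCCRCCC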